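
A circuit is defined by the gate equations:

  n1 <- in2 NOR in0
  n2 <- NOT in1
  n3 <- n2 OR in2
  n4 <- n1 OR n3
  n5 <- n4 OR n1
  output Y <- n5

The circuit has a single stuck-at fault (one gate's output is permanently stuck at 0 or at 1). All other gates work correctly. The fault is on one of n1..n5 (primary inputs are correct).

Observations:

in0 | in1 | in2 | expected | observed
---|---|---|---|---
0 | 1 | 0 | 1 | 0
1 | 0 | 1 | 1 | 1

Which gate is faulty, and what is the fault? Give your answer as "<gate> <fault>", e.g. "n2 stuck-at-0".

n1 stuck-at-0

Fault-free values for test 1 (in0=0, in1=1, in2=0): n1=1, n2=0, n3=0, n4=1, n5=1, giving Y=1. Observed 0.
Test 1: faults giving observed 0 are {n1 stuck-at-0, n5 stuck-at-0}.
Test 2 (in0=1, in1=0, in2=1): fault-free n1=0, n2=1, n3=1, n4=1, n5=1 → 1; observed 1. Eliminates n5 stuck-at-0.
Only n1 stuck-at-0 is consistent with every test.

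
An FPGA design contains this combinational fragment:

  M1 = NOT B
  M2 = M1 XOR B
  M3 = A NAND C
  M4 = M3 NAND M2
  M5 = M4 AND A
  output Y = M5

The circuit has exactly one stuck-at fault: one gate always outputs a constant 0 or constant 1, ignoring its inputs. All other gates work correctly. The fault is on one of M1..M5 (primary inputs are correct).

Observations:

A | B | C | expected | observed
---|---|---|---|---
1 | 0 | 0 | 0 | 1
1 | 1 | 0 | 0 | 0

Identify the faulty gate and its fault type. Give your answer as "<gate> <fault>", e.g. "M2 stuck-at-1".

Fault-free values for test 1 (A=1, B=0, C=0): M1=1, M2=1, M3=1, M4=0, M5=0, giving Y=0. Observed 1.
Test 1: faults giving observed 1 are {M1 stuck-at-0, M2 stuck-at-0, M3 stuck-at-0, M4 stuck-at-1, M5 stuck-at-1}.
Test 2 (A=1, B=1, C=0): fault-free M1=0, M2=1, M3=1, M4=0, M5=0 → 0; observed 0. Eliminates M2 stuck-at-0, M3 stuck-at-0, M4 stuck-at-1, M5 stuck-at-1.
Only M1 stuck-at-0 is consistent with every test.

M1 stuck-at-0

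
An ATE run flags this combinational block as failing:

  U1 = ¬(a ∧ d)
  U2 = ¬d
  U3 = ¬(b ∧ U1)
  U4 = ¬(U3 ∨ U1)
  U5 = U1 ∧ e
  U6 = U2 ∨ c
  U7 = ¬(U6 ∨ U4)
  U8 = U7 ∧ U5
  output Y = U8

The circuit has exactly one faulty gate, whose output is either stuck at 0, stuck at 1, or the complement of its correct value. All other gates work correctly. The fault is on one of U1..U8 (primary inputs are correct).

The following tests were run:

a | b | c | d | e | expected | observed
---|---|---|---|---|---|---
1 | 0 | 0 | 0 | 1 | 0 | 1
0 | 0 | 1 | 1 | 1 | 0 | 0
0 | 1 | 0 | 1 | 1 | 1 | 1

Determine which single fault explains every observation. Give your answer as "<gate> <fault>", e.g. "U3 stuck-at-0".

Fault-free values for test 1 (a=1, b=0, c=0, d=0, e=1): U1=1, U2=1, U3=1, U4=0, U5=1, U6=1, U7=0, U8=0, giving Y=0. Observed 1.
Test 1: faults giving observed 1 are {U2 stuck-at-0, U2 inverted output, U6 stuck-at-0, U6 inverted output, U7 stuck-at-1, U7 inverted output, U8 stuck-at-1, U8 inverted output}.
Test 2 (a=0, b=0, c=1, d=1, e=1): fault-free U1=1, U2=0, U3=1, U4=0, U5=1, U6=1, U7=0, U8=0 → 0; observed 0. Eliminates U6 stuck-at-0, U6 inverted output, U7 stuck-at-1, U7 inverted output, U8 stuck-at-1, U8 inverted output.
Test 3 (a=0, b=1, c=0, d=1, e=1): fault-free U1=1, U2=0, U3=0, U4=0, U5=1, U6=0, U7=1, U8=1 → 1; observed 1. Eliminates U2 inverted output.
Only U2 stuck-at-0 is consistent with every test.

U2 stuck-at-0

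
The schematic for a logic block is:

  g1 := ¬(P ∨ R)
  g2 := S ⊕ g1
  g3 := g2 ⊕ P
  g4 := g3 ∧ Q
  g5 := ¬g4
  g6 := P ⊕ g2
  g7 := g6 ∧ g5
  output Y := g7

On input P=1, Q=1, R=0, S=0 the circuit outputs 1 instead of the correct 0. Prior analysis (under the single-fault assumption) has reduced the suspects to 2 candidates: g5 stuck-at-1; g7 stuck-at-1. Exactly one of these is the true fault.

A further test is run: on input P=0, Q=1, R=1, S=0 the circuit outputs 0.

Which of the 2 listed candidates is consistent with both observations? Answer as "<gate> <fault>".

g5 stuck-at-1

Evaluate each candidate on input P=0, Q=1, R=1, S=0:
  g5 stuck-at-1: g1=0, g2=0, g3=0, g4=0, g5=1 [stuck-at-1], g6=0, g7=0 → 0 — matches
  g7 stuck-at-1: g1=0, g2=0, g3=0, g4=0, g5=1, g6=0, g7=1 [stuck-at-1] → 1 — eliminated
Only g5 stuck-at-1 reproduces the observed 0.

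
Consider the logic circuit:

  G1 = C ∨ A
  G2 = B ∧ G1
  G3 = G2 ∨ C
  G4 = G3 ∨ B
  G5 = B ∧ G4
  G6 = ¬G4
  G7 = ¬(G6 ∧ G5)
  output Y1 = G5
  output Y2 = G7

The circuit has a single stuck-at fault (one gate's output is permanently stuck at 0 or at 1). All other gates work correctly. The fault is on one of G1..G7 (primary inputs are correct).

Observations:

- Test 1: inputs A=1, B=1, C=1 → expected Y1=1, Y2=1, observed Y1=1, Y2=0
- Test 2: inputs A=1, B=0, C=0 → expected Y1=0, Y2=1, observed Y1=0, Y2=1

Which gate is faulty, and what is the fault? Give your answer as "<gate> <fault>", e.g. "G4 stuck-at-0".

G6 stuck-at-1

Fault-free values for test 1 (A=1, B=1, C=1): G1=1, G2=1, G3=1, G4=1, G5=1, G6=0, G7=1, giving Y1=1, Y2=1. Observed Y1=1, Y2=0.
Test 1: faults giving observed Y1=1, Y2=0 are {G6 stuck-at-1, G7 stuck-at-0}.
Test 2 (A=1, B=0, C=0): fault-free G1=1, G2=0, G3=0, G4=0, G5=0, G6=1, G7=1 → Y1=0, Y2=1; observed Y1=0, Y2=1. Eliminates G7 stuck-at-0.
Only G6 stuck-at-1 is consistent with every test.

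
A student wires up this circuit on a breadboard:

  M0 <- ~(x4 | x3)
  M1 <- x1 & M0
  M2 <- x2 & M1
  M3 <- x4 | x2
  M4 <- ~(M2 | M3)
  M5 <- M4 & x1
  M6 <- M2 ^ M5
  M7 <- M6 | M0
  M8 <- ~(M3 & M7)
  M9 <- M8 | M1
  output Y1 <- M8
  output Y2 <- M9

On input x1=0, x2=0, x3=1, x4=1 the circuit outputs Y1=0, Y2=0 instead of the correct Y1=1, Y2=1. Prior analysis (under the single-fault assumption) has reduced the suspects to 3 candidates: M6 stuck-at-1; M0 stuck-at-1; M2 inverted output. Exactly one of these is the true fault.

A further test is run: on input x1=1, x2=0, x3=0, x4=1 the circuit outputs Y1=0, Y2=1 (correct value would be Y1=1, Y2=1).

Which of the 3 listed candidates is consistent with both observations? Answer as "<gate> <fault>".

M0 stuck-at-1

Evaluate each candidate on input x1=1, x2=0, x3=0, x4=1:
  M6 stuck-at-1: M0=0, M1=0, M2=0, M3=1, M4=0, M5=0, M6=1 [stuck-at-1], M7=1, M8=0, M9=0 → Y1=0, Y2=0 — eliminated
  M0 stuck-at-1: M0=1 [stuck-at-1], M1=1, M2=0, M3=1, M4=0, M5=0, M6=0, M7=1, M8=0, M9=1 → Y1=0, Y2=1 — matches
  M2 inverted output: M0=0, M1=0, M2=1 [inverted output], M3=1, M4=0, M5=0, M6=1, M7=1, M8=0, M9=0 → Y1=0, Y2=0 — eliminated
Only M0 stuck-at-1 reproduces the observed Y1=0, Y2=1.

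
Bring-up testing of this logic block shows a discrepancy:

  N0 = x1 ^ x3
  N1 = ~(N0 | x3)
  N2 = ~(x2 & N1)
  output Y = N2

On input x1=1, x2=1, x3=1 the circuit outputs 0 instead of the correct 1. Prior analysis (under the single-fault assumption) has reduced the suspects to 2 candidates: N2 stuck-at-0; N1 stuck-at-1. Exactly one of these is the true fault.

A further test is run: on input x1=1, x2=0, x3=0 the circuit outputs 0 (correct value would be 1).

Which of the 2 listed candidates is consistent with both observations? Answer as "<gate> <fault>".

N2 stuck-at-0

Evaluate each candidate on input x1=1, x2=0, x3=0:
  N2 stuck-at-0: N0=1, N1=0, N2=0 [stuck-at-0] → 0 — matches
  N1 stuck-at-1: N0=1, N1=1 [stuck-at-1], N2=1 → 1 — eliminated
Only N2 stuck-at-0 reproduces the observed 0.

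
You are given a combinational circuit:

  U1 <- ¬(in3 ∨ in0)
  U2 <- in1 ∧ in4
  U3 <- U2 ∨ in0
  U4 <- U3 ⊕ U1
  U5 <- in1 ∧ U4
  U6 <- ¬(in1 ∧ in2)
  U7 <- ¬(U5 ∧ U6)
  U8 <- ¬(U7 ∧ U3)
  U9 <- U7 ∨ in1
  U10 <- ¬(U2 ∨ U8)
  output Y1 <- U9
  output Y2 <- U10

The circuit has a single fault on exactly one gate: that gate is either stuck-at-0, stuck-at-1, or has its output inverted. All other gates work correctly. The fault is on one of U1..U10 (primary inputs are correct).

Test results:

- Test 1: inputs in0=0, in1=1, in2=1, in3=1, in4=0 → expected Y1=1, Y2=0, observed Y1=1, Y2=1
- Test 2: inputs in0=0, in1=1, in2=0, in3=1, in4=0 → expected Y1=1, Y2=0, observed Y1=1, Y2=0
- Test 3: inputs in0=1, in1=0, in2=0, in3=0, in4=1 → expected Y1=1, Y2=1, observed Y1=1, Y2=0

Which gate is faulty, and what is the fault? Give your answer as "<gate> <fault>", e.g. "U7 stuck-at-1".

Fault-free values for test 1 (in0=0, in1=1, in2=1, in3=1, in4=0): U1=0, U2=0, U3=0, U4=0, U5=0, U6=0, U7=1, U8=1, U9=1, U10=0, giving Y1=1, Y2=0. Observed Y1=1, Y2=1.
Test 1: faults giving observed Y1=1, Y2=1 are {U3 stuck-at-1, U3 inverted output, U8 stuck-at-0, U8 inverted output, U10 stuck-at-1, U10 inverted output}.
Test 2 (in0=0, in1=1, in2=0, in3=1, in4=0): fault-free U1=0, U2=0, U3=0, U4=0, U5=0, U6=1, U7=1, U8=1, U9=1, U10=0 → Y1=1, Y2=0; observed Y1=1, Y2=0. Eliminates U8 stuck-at-0, U8 inverted output, U10 stuck-at-1, U10 inverted output.
Test 3 (in0=1, in1=0, in2=0, in3=0, in4=1): fault-free U1=0, U2=0, U3=1, U4=1, U5=0, U6=1, U7=1, U8=0, U9=1, U10=1 → Y1=1, Y2=1; observed Y1=1, Y2=0. Eliminates U3 stuck-at-1.
Only U3 inverted output is consistent with every test.

U3 inverted output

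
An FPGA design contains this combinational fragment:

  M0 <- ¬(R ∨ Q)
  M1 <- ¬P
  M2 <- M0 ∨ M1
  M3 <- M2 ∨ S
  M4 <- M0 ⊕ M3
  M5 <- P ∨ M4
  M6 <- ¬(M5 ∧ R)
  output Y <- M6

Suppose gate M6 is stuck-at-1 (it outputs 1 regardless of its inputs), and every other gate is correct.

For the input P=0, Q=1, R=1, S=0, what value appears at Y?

1

Propagate with M6 forced: M0=0, M1=1, M2=1, M3=1, M4=1, M5=1, M6=1 [stuck-at-1].
So Y = 1. (Without the fault it would be 0.)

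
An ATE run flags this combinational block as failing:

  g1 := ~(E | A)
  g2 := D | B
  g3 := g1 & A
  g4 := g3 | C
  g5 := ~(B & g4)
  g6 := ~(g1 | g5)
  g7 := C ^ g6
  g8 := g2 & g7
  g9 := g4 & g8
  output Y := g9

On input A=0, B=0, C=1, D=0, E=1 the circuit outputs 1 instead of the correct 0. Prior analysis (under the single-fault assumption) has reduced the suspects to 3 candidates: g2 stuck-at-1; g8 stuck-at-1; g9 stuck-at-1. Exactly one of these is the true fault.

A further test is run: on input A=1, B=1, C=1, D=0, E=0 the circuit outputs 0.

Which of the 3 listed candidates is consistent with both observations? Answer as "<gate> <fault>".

g2 stuck-at-1

Evaluate each candidate on input A=1, B=1, C=1, D=0, E=0:
  g2 stuck-at-1: g1=0, g2=1 [stuck-at-1], g3=0, g4=1, g5=0, g6=1, g7=0, g8=0, g9=0 → 0 — matches
  g8 stuck-at-1: g1=0, g2=1, g3=0, g4=1, g5=0, g6=1, g7=0, g8=1 [stuck-at-1], g9=1 → 1 — eliminated
  g9 stuck-at-1: g1=0, g2=1, g3=0, g4=1, g5=0, g6=1, g7=0, g8=0, g9=1 [stuck-at-1] → 1 — eliminated
Only g2 stuck-at-1 reproduces the observed 0.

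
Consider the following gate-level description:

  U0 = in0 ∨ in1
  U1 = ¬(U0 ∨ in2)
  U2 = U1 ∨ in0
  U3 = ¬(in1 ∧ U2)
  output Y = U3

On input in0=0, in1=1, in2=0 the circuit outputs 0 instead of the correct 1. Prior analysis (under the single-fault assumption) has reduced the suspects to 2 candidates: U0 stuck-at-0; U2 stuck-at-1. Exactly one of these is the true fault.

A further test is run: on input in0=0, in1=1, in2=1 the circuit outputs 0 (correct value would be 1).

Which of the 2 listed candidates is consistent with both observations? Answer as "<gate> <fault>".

U2 stuck-at-1

Evaluate each candidate on input in0=0, in1=1, in2=1:
  U0 stuck-at-0: U0=0 [stuck-at-0], U1=0, U2=0, U3=1 → 1 — eliminated
  U2 stuck-at-1: U0=1, U1=0, U2=1 [stuck-at-1], U3=0 → 0 — matches
Only U2 stuck-at-1 reproduces the observed 0.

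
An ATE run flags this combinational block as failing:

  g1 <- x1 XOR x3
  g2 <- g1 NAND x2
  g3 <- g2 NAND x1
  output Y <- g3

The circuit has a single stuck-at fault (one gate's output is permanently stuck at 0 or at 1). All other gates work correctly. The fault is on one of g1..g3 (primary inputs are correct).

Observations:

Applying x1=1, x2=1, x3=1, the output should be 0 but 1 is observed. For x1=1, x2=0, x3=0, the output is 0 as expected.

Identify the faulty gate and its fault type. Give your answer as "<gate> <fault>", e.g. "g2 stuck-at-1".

g1 stuck-at-1

Fault-free values for test 1 (x1=1, x2=1, x3=1): g1=0, g2=1, g3=0, giving Y=0. Observed 1.
Test 1: faults giving observed 1 are {g1 stuck-at-1, g2 stuck-at-0, g3 stuck-at-1}.
Test 2 (x1=1, x2=0, x3=0): fault-free g1=1, g2=1, g3=0 → 0; observed 0. Eliminates g2 stuck-at-0, g3 stuck-at-1.
Only g1 stuck-at-1 is consistent with every test.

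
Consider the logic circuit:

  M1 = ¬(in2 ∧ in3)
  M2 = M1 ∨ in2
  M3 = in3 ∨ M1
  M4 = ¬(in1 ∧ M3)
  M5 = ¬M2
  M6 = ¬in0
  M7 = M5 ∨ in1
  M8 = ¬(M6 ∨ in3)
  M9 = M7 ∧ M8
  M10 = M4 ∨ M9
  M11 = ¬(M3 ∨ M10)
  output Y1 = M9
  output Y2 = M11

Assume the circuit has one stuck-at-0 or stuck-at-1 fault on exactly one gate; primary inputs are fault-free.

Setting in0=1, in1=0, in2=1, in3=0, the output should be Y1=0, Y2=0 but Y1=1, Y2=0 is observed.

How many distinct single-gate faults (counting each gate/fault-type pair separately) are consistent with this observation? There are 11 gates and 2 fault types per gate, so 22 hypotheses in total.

Fault-free: M1=1, M2=1, M3=1, M4=1, M5=0, M6=0, M7=0, M8=1, M9=0, M10=1, M11=0 → Y1=0, Y2=0. Observed Y1=1, Y2=0.
  M1: none of the 2 fault types match ✗
  M2: stuck-at-0 ✓; others ✗
  M3: none of the 2 fault types match ✗
  M4: none of the 2 fault types match ✗
  M5: stuck-at-1 ✓; others ✗
  M6: none of the 2 fault types match ✗
  M7: stuck-at-1 ✓; others ✗
  M8: none of the 2 fault types match ✗
  M9: stuck-at-1 ✓; others ✗
  M10: none of the 2 fault types match ✗
  M11: none of the 2 fault types match ✗
Consistent faults: {M2 stuck-at-0, M5 stuck-at-1, M7 stuck-at-1, M9 stuck-at-1} — 4 in all.

4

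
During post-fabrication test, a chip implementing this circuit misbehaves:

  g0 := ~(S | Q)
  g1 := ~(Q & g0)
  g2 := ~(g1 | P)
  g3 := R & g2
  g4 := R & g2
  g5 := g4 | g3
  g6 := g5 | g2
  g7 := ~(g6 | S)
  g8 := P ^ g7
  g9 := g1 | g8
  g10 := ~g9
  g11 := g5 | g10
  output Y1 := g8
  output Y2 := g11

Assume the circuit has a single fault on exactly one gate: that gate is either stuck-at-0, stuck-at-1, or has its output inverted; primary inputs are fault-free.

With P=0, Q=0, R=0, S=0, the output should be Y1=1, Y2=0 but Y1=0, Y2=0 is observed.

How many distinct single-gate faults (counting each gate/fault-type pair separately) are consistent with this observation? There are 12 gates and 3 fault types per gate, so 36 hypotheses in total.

8

Fault-free: g0=1, g1=1, g2=0, g3=0, g4=0, g5=0, g6=0, g7=1, g8=1, g9=1, g10=0, g11=0 → Y1=1, Y2=0. Observed Y1=0, Y2=0.
  g0: none of the 3 fault types match ✗
  g1: none of the 3 fault types match ✗
  g2: stuck-at-1, inverted output ✓; others ✗
  g3: none of the 3 fault types match ✗
  g4: none of the 3 fault types match ✗
  g5: none of the 3 fault types match ✗
  g6: stuck-at-1, inverted output ✓; others ✗
  g7: stuck-at-0, inverted output ✓; others ✗
  g8: stuck-at-0, inverted output ✓; others ✗
  g9: none of the 3 fault types match ✗
  g10: none of the 3 fault types match ✗
  g11: none of the 3 fault types match ✗
Consistent faults: {g2 stuck-at-1, g2 inverted output, g6 stuck-at-1, g6 inverted output, g7 stuck-at-0, g7 inverted output, g8 stuck-at-0, g8 inverted output} — 8 in all.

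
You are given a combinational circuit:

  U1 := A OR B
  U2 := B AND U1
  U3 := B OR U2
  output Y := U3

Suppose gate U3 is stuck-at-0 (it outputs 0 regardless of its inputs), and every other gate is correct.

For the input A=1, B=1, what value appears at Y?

0

Propagate with U3 forced: U1=1, U2=1, U3=0 [stuck-at-0].
So Y = 0. (Without the fault it would be 1.)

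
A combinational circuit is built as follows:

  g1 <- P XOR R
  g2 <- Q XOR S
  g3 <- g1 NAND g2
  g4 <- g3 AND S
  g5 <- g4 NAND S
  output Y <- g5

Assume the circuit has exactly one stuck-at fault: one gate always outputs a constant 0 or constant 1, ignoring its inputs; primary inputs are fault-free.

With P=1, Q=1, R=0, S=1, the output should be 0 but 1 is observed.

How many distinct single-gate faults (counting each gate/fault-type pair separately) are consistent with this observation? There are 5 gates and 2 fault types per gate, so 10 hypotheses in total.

4

Fault-free: g1=1, g2=0, g3=1, g4=1, g5=0 → 0. Observed 1.
  g1 stuck-at-0: output 0 ✗
  g1 stuck-at-1: output 0 ✗
  g2 stuck-at-0: output 0 ✗
  g2 stuck-at-1: output 1 ✓
  g3 stuck-at-0: output 1 ✓
  g3 stuck-at-1: output 0 ✗
  g4 stuck-at-0: output 1 ✓
  g4 stuck-at-1: output 0 ✗
  g5 stuck-at-0: output 0 ✗
  g5 stuck-at-1: output 1 ✓
Consistent faults: {g2 stuck-at-1, g3 stuck-at-0, g4 stuck-at-0, g5 stuck-at-1} — 4 in all.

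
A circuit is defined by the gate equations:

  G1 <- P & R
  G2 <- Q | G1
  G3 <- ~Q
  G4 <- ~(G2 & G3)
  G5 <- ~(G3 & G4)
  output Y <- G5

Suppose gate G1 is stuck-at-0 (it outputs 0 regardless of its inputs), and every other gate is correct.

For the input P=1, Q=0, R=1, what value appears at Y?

0

Propagate with G1 forced: G1=0 [stuck-at-0], G2=0, G3=1, G4=1, G5=0.
So Y = 0. (Without the fault it would be 1.)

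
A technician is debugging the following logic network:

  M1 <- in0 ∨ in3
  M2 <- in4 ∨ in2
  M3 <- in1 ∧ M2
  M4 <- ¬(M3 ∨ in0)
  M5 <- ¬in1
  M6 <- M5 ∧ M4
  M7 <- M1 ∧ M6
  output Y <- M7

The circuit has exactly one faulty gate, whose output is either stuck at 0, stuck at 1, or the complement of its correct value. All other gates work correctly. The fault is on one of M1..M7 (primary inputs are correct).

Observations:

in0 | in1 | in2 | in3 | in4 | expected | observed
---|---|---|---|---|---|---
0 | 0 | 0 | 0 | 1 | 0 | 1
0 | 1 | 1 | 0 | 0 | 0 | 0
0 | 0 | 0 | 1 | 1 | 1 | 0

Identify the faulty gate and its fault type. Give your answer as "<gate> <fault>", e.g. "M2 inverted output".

Fault-free values for test 1 (in0=0, in1=0, in2=0, in3=0, in4=1): M1=0, M2=1, M3=0, M4=1, M5=1, M6=1, M7=0, giving Y=0. Observed 1.
Test 1: faults giving observed 1 are {M1 stuck-at-1, M1 inverted output, M7 stuck-at-1, M7 inverted output}.
Test 2 (in0=0, in1=1, in2=1, in3=0, in4=0): fault-free M1=0, M2=1, M3=1, M4=0, M5=0, M6=0, M7=0 → 0; observed 0. Eliminates M7 stuck-at-1, M7 inverted output.
Test 3 (in0=0, in1=0, in2=0, in3=1, in4=1): fault-free M1=1, M2=1, M3=0, M4=1, M5=1, M6=1, M7=1 → 1; observed 0. Eliminates M1 stuck-at-1.
Only M1 inverted output is consistent with every test.

M1 inverted output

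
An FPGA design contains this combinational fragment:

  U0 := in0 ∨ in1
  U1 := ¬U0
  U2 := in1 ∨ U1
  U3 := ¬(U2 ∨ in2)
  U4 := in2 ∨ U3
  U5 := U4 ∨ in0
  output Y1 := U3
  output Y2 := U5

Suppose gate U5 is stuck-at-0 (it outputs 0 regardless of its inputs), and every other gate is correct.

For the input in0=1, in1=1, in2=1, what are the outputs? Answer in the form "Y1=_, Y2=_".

Y1=0, Y2=0

Propagate with U5 forced: U0=1, U1=0, U2=1, U3=0, U4=1, U5=0 [stuck-at-0].
So the outputs are Y1=0, Y2=0. (Without the fault they would be Y1=0, Y2=1.)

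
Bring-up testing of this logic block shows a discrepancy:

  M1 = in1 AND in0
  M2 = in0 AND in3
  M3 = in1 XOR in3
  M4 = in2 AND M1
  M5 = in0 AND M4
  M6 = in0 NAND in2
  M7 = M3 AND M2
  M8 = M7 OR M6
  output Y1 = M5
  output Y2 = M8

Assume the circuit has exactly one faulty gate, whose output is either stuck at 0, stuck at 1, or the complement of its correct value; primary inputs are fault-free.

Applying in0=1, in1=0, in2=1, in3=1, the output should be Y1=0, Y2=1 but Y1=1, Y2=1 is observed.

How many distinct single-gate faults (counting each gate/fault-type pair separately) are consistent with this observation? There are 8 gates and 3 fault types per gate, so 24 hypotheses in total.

6

Fault-free: M1=0, M2=1, M3=1, M4=0, M5=0, M6=0, M7=1, M8=1 → Y1=0, Y2=1. Observed Y1=1, Y2=1.
  M1: stuck-at-1, inverted output ✓; others ✗
  M2: none of the 3 fault types match ✗
  M3: none of the 3 fault types match ✗
  M4: stuck-at-1, inverted output ✓; others ✗
  M5: stuck-at-1, inverted output ✓; others ✗
  M6: none of the 3 fault types match ✗
  M7: none of the 3 fault types match ✗
  M8: none of the 3 fault types match ✗
Consistent faults: {M1 stuck-at-1, M1 inverted output, M4 stuck-at-1, M4 inverted output, M5 stuck-at-1, M5 inverted output} — 6 in all.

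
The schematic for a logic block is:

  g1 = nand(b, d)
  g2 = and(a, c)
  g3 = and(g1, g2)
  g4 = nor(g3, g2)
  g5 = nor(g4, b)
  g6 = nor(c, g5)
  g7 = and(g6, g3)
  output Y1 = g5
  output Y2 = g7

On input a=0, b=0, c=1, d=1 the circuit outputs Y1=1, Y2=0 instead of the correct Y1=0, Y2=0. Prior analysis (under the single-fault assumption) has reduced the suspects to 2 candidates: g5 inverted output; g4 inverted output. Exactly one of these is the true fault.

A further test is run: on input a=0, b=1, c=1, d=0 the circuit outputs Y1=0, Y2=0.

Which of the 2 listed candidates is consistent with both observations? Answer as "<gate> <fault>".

Evaluate each candidate on input a=0, b=1, c=1, d=0:
  g5 inverted output: g1=1, g2=0, g3=0, g4=1, g5=1 [inverted output], g6=0, g7=0 → Y1=1, Y2=0 — eliminated
  g4 inverted output: g1=1, g2=0, g3=0, g4=0 [inverted output], g5=0, g6=0, g7=0 → Y1=0, Y2=0 — matches
Only g4 inverted output reproduces the observed Y1=0, Y2=0.

g4 inverted output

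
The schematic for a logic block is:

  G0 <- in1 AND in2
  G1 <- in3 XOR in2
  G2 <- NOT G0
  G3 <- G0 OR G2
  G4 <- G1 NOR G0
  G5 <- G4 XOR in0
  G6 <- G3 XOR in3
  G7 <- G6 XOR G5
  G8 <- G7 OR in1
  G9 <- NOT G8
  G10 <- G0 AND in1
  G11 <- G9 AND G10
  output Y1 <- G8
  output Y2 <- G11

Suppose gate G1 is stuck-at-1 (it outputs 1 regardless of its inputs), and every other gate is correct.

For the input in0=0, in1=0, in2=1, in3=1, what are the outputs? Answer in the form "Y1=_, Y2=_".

Propagate with G1 forced: G0=0, G1=1 [stuck-at-1], G2=1, G3=1, G4=0, G5=0, G6=0, G7=0, G8=0, G9=1, G10=0, G11=0.
So the outputs are Y1=0, Y2=0. (Without the fault they would be Y1=1, Y2=0.)

Y1=0, Y2=0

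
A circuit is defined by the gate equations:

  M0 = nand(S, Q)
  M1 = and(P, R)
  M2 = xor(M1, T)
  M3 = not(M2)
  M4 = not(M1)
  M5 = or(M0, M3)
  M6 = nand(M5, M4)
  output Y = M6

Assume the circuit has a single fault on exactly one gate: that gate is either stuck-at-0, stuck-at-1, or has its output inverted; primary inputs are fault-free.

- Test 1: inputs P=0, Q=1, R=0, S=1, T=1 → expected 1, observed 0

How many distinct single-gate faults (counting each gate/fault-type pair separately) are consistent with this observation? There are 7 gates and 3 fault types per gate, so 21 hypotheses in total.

Fault-free: M0=0, M1=0, M2=1, M3=0, M4=1, M5=0, M6=1 → 1. Observed 0.
  M0: stuck-at-1, inverted output ✓; others ✗
  M1: none of the 3 fault types match ✗
  M2: stuck-at-0, inverted output ✓; others ✗
  M3: stuck-at-1, inverted output ✓; others ✗
  M4: none of the 3 fault types match ✗
  M5: stuck-at-1, inverted output ✓; others ✗
  M6: stuck-at-0, inverted output ✓; others ✗
Consistent faults: {M0 stuck-at-1, M0 inverted output, M2 stuck-at-0, M2 inverted output, M3 stuck-at-1, M3 inverted output, M5 stuck-at-1, M5 inverted output, M6 stuck-at-0, M6 inverted output} — 10 in all.

10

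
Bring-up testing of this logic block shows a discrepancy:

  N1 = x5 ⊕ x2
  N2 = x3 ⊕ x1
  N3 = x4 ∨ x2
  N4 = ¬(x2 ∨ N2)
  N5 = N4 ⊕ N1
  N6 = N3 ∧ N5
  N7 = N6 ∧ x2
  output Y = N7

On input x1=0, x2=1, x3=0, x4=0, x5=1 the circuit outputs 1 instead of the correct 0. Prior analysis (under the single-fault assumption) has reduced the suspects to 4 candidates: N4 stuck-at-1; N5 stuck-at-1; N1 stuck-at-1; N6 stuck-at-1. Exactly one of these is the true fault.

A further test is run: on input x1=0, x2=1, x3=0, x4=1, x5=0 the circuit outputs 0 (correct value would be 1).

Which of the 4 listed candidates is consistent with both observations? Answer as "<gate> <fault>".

N4 stuck-at-1

Evaluate each candidate on input x1=0, x2=1, x3=0, x4=1, x5=0:
  N4 stuck-at-1: N1=1, N2=0, N3=1, N4=1 [stuck-at-1], N5=0, N6=0, N7=0 → 0 — matches
  N5 stuck-at-1: N1=1, N2=0, N3=1, N4=0, N5=1 [stuck-at-1], N6=1, N7=1 → 1 — eliminated
  N1 stuck-at-1: N1=1 [stuck-at-1], N2=0, N3=1, N4=0, N5=1, N6=1, N7=1 → 1 — eliminated
  N6 stuck-at-1: N1=1, N2=0, N3=1, N4=0, N5=1, N6=1 [stuck-at-1], N7=1 → 1 — eliminated
Only N4 stuck-at-1 reproduces the observed 0.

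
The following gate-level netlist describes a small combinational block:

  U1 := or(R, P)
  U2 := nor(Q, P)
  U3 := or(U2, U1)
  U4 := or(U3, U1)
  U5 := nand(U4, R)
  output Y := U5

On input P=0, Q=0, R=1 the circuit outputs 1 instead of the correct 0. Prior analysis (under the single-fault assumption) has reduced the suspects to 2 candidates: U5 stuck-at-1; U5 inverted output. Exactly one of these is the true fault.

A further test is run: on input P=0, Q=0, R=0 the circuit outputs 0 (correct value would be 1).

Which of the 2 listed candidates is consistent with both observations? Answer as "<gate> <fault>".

U5 inverted output

Evaluate each candidate on input P=0, Q=0, R=0:
  U5 stuck-at-1: U1=0, U2=1, U3=1, U4=1, U5=1 [stuck-at-1] → 1 — eliminated
  U5 inverted output: U1=0, U2=1, U3=1, U4=1, U5=0 [inverted output] → 0 — matches
Only U5 inverted output reproduces the observed 0.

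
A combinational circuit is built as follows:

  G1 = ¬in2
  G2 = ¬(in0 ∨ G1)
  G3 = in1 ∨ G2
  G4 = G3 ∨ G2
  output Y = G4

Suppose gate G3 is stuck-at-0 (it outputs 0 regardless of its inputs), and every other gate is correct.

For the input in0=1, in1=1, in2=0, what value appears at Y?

Propagate with G3 forced: G1=1, G2=0, G3=0 [stuck-at-0], G4=0.
So Y = 0. (Without the fault it would be 1.)

0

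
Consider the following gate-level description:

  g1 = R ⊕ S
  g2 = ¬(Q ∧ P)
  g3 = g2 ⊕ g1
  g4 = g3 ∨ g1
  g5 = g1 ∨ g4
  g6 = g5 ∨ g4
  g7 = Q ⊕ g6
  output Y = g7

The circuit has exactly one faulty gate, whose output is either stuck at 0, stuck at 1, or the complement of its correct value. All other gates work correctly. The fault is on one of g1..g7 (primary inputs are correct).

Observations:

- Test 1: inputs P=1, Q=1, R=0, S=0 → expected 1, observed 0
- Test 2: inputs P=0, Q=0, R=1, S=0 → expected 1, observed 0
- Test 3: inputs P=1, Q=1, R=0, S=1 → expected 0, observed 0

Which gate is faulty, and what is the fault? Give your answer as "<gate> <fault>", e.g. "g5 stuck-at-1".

g7 stuck-at-0

Fault-free values for test 1 (P=1, Q=1, R=0, S=0): g1=0, g2=0, g3=0, g4=0, g5=0, g6=0, g7=1, giving Y=1. Observed 0.
Test 1: faults giving observed 0 are {g1 stuck-at-1, g1 inverted output, g2 stuck-at-1, g2 inverted output, g3 stuck-at-1, g3 inverted output, g4 stuck-at-1, g4 inverted output, g5 stuck-at-1, g5 inverted output, g6 stuck-at-1, g6 inverted output, g7 stuck-at-0, g7 inverted output}.
Test 2 (P=0, Q=0, R=1, S=0): fault-free g1=1, g2=1, g3=0, g4=1, g5=1, g6=1, g7=1 → 1; observed 0. Eliminates g1 stuck-at-1, g1 inverted output, g2 stuck-at-1, g2 inverted output, g3 stuck-at-1, g3 inverted output, g4 stuck-at-1, g4 inverted output, g5 stuck-at-1, g5 inverted output, g6 stuck-at-1.
Test 3 (P=1, Q=1, R=0, S=1): fault-free g1=1, g2=0, g3=1, g4=1, g5=1, g6=1, g7=0 → 0; observed 0. Eliminates g6 inverted output, g7 inverted output.
Only g7 stuck-at-0 is consistent with every test.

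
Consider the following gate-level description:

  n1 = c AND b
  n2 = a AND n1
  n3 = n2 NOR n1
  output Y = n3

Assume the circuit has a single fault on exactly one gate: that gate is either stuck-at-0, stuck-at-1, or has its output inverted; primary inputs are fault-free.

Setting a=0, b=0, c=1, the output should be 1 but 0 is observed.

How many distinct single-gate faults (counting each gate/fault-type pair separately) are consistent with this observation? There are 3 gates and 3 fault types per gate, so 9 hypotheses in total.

Fault-free: n1=0, n2=0, n3=1 → 1. Observed 0.
  n1 stuck-at-0: output 1 ✗
  n1 stuck-at-1: output 0 ✓
  n1 inverted output: output 0 ✓
  n2 stuck-at-0: output 1 ✗
  n2 stuck-at-1: output 0 ✓
  n2 inverted output: output 0 ✓
  n3 stuck-at-0: output 0 ✓
  n3 stuck-at-1: output 1 ✗
  n3 inverted output: output 0 ✓
Consistent faults: {n1 stuck-at-1, n1 inverted output, n2 stuck-at-1, n2 inverted output, n3 stuck-at-0, n3 inverted output} — 6 in all.

6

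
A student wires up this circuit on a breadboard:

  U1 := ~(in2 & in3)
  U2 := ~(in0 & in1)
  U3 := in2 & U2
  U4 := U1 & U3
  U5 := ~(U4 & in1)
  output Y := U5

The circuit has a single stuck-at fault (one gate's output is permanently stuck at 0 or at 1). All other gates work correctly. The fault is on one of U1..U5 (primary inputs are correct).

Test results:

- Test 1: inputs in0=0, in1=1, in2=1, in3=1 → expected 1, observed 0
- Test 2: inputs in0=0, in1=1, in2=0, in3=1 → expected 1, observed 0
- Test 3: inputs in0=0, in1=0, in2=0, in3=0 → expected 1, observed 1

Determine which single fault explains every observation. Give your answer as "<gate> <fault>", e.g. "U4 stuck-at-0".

U4 stuck-at-1

Fault-free values for test 1 (in0=0, in1=1, in2=1, in3=1): U1=0, U2=1, U3=1, U4=0, U5=1, giving Y=1. Observed 0.
Test 1: faults giving observed 0 are {U1 stuck-at-1, U4 stuck-at-1, U5 stuck-at-0}.
Test 2 (in0=0, in1=1, in2=0, in3=1): fault-free U1=1, U2=1, U3=0, U4=0, U5=1 → 1; observed 0. Eliminates U1 stuck-at-1.
Test 3 (in0=0, in1=0, in2=0, in3=0): fault-free U1=1, U2=1, U3=0, U4=0, U5=1 → 1; observed 1. Eliminates U5 stuck-at-0.
Only U4 stuck-at-1 is consistent with every test.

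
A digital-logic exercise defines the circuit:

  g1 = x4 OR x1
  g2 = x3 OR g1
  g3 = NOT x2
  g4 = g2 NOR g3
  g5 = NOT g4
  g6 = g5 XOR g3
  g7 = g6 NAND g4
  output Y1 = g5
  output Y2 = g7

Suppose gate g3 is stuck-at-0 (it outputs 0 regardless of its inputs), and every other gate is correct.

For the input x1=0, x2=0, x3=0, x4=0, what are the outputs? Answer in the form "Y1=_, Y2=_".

Propagate with g3 forced: g1=0, g2=0, g3=0 [stuck-at-0], g4=1, g5=0, g6=0, g7=1.
So the outputs are Y1=0, Y2=1. (Without the fault they would be Y1=1, Y2=1.)

Y1=0, Y2=1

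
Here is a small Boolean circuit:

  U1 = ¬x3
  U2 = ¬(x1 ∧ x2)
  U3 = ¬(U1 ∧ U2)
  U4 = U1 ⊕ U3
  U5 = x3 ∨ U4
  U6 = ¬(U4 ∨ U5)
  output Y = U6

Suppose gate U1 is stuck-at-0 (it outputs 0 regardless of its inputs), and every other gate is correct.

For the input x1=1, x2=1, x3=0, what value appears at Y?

Propagate with U1 forced: U1=0 [stuck-at-0], U2=0, U3=1, U4=1, U5=1, U6=0.
So Y = 0. (Without the fault it would be 1.)

0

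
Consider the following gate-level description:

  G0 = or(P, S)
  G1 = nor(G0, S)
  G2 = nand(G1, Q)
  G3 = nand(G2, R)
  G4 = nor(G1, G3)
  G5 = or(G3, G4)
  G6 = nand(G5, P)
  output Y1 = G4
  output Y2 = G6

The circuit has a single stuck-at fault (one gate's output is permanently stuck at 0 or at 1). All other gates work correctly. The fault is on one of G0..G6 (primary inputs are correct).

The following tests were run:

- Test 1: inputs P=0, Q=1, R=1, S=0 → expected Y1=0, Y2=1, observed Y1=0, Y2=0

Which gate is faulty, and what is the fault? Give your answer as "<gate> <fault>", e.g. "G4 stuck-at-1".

G6 stuck-at-0

Fault-free values for test 1 (P=0, Q=1, R=1, S=0): G0=0, G1=1, G2=0, G3=1, G4=0, G5=1, G6=1, giving Y1=0, Y2=1. Observed Y1=0, Y2=0.
Test 1: faults giving observed Y1=0, Y2=0 are {G6 stuck-at-0}.
Only G6 stuck-at-0 is consistent with every test.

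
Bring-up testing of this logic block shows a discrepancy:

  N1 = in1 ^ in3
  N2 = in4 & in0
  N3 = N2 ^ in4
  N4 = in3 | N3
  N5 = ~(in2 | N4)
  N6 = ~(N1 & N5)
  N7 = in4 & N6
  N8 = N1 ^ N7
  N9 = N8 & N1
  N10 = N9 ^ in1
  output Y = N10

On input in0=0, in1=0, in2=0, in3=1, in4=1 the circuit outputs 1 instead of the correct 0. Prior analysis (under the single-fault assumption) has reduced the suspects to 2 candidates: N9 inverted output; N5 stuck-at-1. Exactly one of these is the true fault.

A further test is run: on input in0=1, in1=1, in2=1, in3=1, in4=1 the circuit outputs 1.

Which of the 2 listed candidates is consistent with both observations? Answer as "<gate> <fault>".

Evaluate each candidate on input in0=1, in1=1, in2=1, in3=1, in4=1:
  N9 inverted output: N1=0, N2=1, N3=0, N4=1, N5=0, N6=1, N7=1, N8=1, N9=1 [inverted output], N10=0 → 0 — eliminated
  N5 stuck-at-1: N1=0, N2=1, N3=0, N4=1, N5=1 [stuck-at-1], N6=1, N7=1, N8=1, N9=0, N10=1 → 1 — matches
Only N5 stuck-at-1 reproduces the observed 1.

N5 stuck-at-1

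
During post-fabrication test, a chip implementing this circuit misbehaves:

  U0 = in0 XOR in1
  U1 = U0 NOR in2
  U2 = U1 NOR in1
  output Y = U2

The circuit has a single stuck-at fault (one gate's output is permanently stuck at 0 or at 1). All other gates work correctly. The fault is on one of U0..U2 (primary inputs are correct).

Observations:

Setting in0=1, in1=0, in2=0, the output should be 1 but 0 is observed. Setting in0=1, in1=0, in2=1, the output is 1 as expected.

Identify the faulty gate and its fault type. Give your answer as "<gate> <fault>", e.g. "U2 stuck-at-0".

U0 stuck-at-0

Fault-free values for test 1 (in0=1, in1=0, in2=0): U0=1, U1=0, U2=1, giving Y=1. Observed 0.
Test 1: faults giving observed 0 are {U0 stuck-at-0, U1 stuck-at-1, U2 stuck-at-0}.
Test 2 (in0=1, in1=0, in2=1): fault-free U0=1, U1=0, U2=1 → 1; observed 1. Eliminates U1 stuck-at-1, U2 stuck-at-0.
Only U0 stuck-at-0 is consistent with every test.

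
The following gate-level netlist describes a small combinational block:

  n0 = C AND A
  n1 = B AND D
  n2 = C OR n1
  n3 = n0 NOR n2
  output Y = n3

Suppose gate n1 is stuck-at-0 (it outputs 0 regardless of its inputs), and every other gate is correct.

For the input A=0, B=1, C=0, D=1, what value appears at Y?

1

Propagate with n1 forced: n0=0, n1=0 [stuck-at-0], n2=0, n3=1.
So Y = 1. (Without the fault it would be 0.)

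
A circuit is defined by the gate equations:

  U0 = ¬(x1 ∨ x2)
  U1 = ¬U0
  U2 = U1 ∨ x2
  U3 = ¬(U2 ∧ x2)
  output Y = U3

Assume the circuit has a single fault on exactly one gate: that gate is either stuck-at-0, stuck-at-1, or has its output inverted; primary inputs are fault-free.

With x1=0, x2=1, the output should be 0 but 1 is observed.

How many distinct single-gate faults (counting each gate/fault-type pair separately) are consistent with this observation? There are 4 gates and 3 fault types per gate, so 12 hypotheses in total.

Fault-free: U0=0, U1=1, U2=1, U3=0 → 0. Observed 1.
  U0 stuck-at-0: output 0 ✗
  U0 stuck-at-1: output 0 ✗
  U0 inverted output: output 0 ✗
  U1 stuck-at-0: output 0 ✗
  U1 stuck-at-1: output 0 ✗
  U1 inverted output: output 0 ✗
  U2 stuck-at-0: output 1 ✓
  U2 stuck-at-1: output 0 ✗
  U2 inverted output: output 1 ✓
  U3 stuck-at-0: output 0 ✗
  U3 stuck-at-1: output 1 ✓
  U3 inverted output: output 1 ✓
Consistent faults: {U2 stuck-at-0, U2 inverted output, U3 stuck-at-1, U3 inverted output} — 4 in all.

4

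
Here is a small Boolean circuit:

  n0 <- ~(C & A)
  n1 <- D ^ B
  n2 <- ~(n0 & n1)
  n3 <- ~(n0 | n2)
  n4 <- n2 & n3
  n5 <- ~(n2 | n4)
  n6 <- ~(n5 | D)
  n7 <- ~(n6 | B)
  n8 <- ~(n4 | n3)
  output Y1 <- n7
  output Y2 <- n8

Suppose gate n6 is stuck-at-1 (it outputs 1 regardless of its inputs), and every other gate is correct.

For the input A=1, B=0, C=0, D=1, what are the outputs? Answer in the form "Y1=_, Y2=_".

Propagate with n6 forced: n0=1, n1=1, n2=0, n3=0, n4=0, n5=1, n6=1 [stuck-at-1], n7=0, n8=1.
So the outputs are Y1=0, Y2=1. (Without the fault they would be Y1=1, Y2=1.)

Y1=0, Y2=1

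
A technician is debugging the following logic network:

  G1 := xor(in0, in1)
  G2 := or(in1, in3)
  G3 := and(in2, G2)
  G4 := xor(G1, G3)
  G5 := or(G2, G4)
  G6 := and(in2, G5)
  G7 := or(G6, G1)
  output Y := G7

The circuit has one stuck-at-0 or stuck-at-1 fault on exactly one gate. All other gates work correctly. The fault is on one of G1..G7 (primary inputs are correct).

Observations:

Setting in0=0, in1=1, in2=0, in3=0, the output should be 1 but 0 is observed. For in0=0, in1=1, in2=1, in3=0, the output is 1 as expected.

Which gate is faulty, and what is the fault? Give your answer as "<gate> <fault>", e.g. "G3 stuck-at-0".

Fault-free values for test 1 (in0=0, in1=1, in2=0, in3=0): G1=1, G2=1, G3=0, G4=1, G5=1, G6=0, G7=1, giving Y=1. Observed 0.
Test 1: faults giving observed 0 are {G1 stuck-at-0, G7 stuck-at-0}.
Test 2 (in0=0, in1=1, in2=1, in3=0): fault-free G1=1, G2=1, G3=1, G4=0, G5=1, G6=1, G7=1 → 1; observed 1. Eliminates G7 stuck-at-0.
Only G1 stuck-at-0 is consistent with every test.

G1 stuck-at-0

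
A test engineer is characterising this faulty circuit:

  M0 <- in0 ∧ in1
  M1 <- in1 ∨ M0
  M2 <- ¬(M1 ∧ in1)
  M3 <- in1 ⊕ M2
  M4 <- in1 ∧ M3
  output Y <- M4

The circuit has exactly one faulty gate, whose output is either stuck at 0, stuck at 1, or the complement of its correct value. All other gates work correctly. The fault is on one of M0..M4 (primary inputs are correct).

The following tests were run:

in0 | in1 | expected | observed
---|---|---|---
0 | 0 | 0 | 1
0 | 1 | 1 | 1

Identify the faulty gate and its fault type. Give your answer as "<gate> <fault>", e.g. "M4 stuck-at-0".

M4 stuck-at-1

Fault-free values for test 1 (in0=0, in1=0): M0=0, M1=0, M2=1, M3=1, M4=0, giving Y=0. Observed 1.
Test 1: faults giving observed 1 are {M4 stuck-at-1, M4 inverted output}.
Test 2 (in0=0, in1=1): fault-free M0=0, M1=1, M2=0, M3=1, M4=1 → 1; observed 1. Eliminates M4 inverted output.
Only M4 stuck-at-1 is consistent with every test.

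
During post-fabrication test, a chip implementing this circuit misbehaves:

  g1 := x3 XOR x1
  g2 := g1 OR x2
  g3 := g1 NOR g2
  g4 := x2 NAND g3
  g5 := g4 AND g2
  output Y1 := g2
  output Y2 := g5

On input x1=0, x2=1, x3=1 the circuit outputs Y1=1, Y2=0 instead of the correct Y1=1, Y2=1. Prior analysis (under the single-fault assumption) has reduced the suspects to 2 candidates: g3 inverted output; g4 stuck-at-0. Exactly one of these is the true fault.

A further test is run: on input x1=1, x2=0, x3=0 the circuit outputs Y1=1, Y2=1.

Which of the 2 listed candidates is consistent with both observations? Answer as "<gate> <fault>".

Evaluate each candidate on input x1=1, x2=0, x3=0:
  g3 inverted output: g1=1, g2=1, g3=1 [inverted output], g4=1, g5=1 → Y1=1, Y2=1 — matches
  g4 stuck-at-0: g1=1, g2=1, g3=0, g4=0 [stuck-at-0], g5=0 → Y1=1, Y2=0 — eliminated
Only g3 inverted output reproduces the observed Y1=1, Y2=1.

g3 inverted output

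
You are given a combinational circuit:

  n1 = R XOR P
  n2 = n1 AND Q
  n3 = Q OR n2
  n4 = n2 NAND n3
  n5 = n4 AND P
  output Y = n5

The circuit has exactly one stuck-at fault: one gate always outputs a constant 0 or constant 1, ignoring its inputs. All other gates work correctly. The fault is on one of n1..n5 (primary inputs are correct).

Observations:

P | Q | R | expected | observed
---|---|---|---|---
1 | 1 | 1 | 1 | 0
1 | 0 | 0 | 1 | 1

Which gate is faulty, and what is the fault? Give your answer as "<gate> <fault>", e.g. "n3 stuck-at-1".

Fault-free values for test 1 (P=1, Q=1, R=1): n1=0, n2=0, n3=1, n4=1, n5=1, giving Y=1. Observed 0.
Test 1: faults giving observed 0 are {n1 stuck-at-1, n2 stuck-at-1, n4 stuck-at-0, n5 stuck-at-0}.
Test 2 (P=1, Q=0, R=0): fault-free n1=1, n2=0, n3=0, n4=1, n5=1 → 1; observed 1. Eliminates n2 stuck-at-1, n4 stuck-at-0, n5 stuck-at-0.
Only n1 stuck-at-1 is consistent with every test.

n1 stuck-at-1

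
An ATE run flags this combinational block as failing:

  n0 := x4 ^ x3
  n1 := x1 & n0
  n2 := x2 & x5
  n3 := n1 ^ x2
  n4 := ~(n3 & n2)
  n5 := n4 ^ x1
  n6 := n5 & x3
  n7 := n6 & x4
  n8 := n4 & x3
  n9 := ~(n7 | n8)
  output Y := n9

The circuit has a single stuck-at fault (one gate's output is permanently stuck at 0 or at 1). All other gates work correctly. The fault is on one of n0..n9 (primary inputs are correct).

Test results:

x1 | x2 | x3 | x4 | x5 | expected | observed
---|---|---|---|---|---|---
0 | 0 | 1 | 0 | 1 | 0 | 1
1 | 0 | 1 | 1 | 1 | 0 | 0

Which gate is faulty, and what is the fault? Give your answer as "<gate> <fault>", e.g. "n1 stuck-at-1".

Fault-free values for test 1 (x1=0, x2=0, x3=1, x4=0, x5=1): n0=1, n1=0, n2=0, n3=0, n4=1, n5=1, n6=1, n7=0, n8=1, n9=0, giving Y=0. Observed 1.
Test 1: faults giving observed 1 are {n4 stuck-at-0, n8 stuck-at-0, n9 stuck-at-1}.
Test 2 (x1=1, x2=0, x3=1, x4=1, x5=1): fault-free n0=0, n1=0, n2=0, n3=0, n4=1, n5=0, n6=0, n7=0, n8=1, n9=0 → 0; observed 0. Eliminates n8 stuck-at-0, n9 stuck-at-1.
Only n4 stuck-at-0 is consistent with every test.

n4 stuck-at-0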